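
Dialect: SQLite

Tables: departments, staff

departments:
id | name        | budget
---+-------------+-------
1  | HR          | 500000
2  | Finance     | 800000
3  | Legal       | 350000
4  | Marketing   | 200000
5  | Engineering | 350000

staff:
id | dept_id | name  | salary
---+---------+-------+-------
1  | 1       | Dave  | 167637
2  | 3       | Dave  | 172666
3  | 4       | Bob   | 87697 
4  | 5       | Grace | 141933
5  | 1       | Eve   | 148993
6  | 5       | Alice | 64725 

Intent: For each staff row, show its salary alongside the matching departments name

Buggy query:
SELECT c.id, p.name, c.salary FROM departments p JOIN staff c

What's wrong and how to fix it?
Bug: JOIN with no ON clause produces a cartesian product; every staff row pairs with every departments row

Fix: Specify the join condition linking the foreign key to the parent id

Corrected query:
SELECT c.id, p.name, c.salary FROM departments p JOIN staff c ON c.dept_id = p.id

Result:
id | name        | salary
---+-------------+-------
1  | HR          | 167637
2  | Legal       | 172666
3  | Marketing   | 87697 
4  | Engineering | 141933
5  | HR          | 148993
6  | Engineering | 64725 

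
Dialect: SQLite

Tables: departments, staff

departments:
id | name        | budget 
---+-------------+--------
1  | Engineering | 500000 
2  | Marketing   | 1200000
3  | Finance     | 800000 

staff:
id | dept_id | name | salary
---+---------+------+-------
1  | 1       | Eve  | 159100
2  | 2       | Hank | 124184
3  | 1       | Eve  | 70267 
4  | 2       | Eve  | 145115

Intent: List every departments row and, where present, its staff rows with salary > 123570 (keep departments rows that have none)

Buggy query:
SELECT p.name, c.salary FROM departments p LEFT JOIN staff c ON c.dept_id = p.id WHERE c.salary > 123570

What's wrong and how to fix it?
Bug: Filtering c.salary in WHERE discards the NULL rows produced by LEFT JOIN, turning it into an inner join

Fix: Move the right-table condition into the ON clause so unmatched parents are kept

Corrected query:
SELECT p.name, c.salary FROM departments p LEFT JOIN staff c ON c.dept_id = p.id AND c.salary > 123570

Result:
name        | salary
------------+-------
Engineering | 159100
Marketing   | 124184
Marketing   | 145115
Finance     | NULL  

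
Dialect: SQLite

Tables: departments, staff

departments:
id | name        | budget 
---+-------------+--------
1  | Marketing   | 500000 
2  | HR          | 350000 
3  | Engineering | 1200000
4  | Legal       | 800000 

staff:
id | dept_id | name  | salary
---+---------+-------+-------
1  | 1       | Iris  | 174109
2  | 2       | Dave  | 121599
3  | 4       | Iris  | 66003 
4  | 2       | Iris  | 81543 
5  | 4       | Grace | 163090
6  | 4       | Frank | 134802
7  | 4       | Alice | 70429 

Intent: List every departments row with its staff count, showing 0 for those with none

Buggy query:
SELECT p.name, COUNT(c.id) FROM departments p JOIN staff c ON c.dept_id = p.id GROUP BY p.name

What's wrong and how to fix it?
Bug: An inner join excludes parents with zero children

Fix: Switch to LEFT JOIN to retain unmatched parent rows

Corrected query:
SELECT p.name, COUNT(c.id) FROM departments p LEFT JOIN staff c ON c.dept_id = p.id GROUP BY p.name

Result:
name        | COUNT(c.id)
------------+------------
Engineering | 0          
HR          | 2          
Legal       | 4          
Marketing   | 1          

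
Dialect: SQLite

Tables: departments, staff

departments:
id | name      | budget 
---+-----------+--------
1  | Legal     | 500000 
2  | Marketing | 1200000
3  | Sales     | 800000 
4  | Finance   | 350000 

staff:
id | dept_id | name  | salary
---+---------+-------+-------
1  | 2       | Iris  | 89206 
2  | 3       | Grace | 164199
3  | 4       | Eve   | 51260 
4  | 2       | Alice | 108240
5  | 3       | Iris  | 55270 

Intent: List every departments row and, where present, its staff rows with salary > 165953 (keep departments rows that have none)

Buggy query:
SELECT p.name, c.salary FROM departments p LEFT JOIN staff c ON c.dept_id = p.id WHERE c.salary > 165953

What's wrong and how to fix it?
Bug: A WHERE condition on the right-hand table after LEFT JOIN drops unmatched parents

Fix: Put 'c.salary > 165953' in the JOIN's ON clause instead of WHERE

Corrected query:
SELECT p.name, c.salary FROM departments p LEFT JOIN staff c ON c.dept_id = p.id AND c.salary > 165953

Result:
name      | salary
----------+-------
Legal     | NULL  
Marketing | NULL  
Sales     | NULL  
Finance   | NULL  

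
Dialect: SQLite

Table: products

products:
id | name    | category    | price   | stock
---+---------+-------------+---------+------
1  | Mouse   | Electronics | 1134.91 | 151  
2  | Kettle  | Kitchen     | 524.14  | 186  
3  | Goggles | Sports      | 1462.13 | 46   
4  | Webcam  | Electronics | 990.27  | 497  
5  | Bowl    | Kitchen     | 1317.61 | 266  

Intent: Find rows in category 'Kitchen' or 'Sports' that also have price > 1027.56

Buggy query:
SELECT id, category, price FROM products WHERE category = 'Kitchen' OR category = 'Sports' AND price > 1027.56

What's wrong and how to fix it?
Bug: Without parentheses, AND is evaluated before OR, so the price filter only applies to the 'Sports' branch

Fix: Add parentheses around the OR so the AND applies to both alternatives

Corrected query:
SELECT id, category, price FROM products WHERE (category = 'Kitchen' OR category = 'Sports') AND price > 1027.56

Result:
id | category | price  
---+----------+--------
3  | Sports   | 1462.13
5  | Kitchen  | 1317.61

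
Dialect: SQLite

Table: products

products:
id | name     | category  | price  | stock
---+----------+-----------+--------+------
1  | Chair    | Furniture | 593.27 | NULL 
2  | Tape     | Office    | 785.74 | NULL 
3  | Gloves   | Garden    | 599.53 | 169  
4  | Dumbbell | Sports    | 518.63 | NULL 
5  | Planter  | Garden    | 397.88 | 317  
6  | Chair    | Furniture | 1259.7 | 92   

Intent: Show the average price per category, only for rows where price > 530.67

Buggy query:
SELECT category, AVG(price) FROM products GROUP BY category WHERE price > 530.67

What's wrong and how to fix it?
Bug: Row-level WHERE must come before GROUP BY in the clause order

Fix: Place WHERE between FROM and GROUP BY

Corrected query:
SELECT category, AVG(price) FROM products WHERE price > 530.67 GROUP BY category

Result:
category  | AVG(price)
----------+-----------
Furniture | 926.485   
Garden    | 599.53    
Office    | 785.74    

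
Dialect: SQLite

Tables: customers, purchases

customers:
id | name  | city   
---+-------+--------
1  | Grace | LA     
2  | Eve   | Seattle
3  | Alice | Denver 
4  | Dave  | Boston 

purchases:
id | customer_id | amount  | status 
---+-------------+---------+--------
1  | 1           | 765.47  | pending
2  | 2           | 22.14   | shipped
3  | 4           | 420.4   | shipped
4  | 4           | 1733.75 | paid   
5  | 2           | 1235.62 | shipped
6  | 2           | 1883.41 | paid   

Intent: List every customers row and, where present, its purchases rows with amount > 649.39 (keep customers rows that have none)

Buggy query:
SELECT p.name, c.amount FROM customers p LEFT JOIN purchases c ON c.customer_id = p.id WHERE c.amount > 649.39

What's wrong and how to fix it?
Bug: A WHERE condition on the right-hand table after LEFT JOIN drops unmatched parents

Fix: Move the right-table condition into the ON clause so unmatched parents are kept

Corrected query:
SELECT p.name, c.amount FROM customers p LEFT JOIN purchases c ON c.customer_id = p.id AND c.amount > 649.39

Result:
name  | amount 
------+--------
Grace | 765.47 
Eve   | 1235.62
Eve   | 1883.41
Alice | NULL   
Dave  | 1733.75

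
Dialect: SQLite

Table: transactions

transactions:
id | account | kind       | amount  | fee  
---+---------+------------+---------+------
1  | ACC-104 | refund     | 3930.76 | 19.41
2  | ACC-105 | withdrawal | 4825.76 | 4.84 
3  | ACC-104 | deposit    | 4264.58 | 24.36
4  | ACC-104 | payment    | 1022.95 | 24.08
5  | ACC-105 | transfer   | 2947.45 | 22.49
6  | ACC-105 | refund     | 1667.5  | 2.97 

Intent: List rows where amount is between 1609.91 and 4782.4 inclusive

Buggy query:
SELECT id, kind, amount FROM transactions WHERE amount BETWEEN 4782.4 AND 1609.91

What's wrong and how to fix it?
Bug: The bounds are reversed; BETWEEN a AND b requires a <= b to match anything

Fix: Swap the bounds so the smaller value comes first

Corrected query:
SELECT id, kind, amount FROM transactions WHERE amount BETWEEN 1609.91 AND 4782.4

Result:
id | kind     | amount 
---+----------+--------
1  | refund   | 3930.76
3  | deposit  | 4264.58
5  | transfer | 2947.45
6  | refund   | 1667.5 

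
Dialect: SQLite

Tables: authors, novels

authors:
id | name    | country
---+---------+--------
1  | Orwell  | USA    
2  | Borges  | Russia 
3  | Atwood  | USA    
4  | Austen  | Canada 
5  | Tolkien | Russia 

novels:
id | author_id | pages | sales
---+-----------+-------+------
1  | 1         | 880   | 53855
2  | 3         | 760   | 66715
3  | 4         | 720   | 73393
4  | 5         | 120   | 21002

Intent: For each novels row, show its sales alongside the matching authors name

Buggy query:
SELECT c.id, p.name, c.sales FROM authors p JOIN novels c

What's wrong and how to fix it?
Bug: JOIN with no ON clause produces a cartesian product; every novels row pairs with every authors row

Fix: Add ON c.author_id = p.id to the JOIN

Corrected query:
SELECT c.id, p.name, c.sales FROM authors p JOIN novels c ON c.author_id = p.id

Result:
id | name    | sales
---+---------+------
1  | Orwell  | 53855
2  | Atwood  | 66715
3  | Austen  | 73393
4  | Tolkien | 21002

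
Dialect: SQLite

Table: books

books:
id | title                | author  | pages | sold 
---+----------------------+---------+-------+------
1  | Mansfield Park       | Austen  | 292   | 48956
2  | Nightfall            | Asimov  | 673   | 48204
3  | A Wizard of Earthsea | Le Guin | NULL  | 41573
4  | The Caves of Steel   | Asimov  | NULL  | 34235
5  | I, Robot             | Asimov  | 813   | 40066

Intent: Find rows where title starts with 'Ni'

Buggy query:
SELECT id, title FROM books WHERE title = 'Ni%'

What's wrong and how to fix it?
Bug: '=' compares the literal string including the % character; pattern matching needs LIKE

Fix: Replace '=' with LIKE so 'Ni%' is treated as a pattern

Corrected query:
SELECT id, title FROM books WHERE title LIKE 'Ni%'

Result:
id | title    
---+----------
2  | Nightfall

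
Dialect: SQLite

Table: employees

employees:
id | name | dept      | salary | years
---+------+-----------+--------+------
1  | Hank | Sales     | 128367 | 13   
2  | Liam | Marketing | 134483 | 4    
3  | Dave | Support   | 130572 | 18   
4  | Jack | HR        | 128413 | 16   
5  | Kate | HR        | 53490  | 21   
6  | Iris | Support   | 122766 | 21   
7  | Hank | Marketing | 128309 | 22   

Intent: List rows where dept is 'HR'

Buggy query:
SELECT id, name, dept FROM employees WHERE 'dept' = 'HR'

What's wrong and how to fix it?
Bug: 'dept' in single quotes is a string literal, not the column; the comparison is literal-vs-literal and never true

Fix: Reference the column as dept without single quotes

Corrected query:
SELECT id, name, dept FROM employees WHERE dept = 'HR'

Result:
id | name | dept
---+------+-----
4  | Jack | HR  
5  | Kate | HR  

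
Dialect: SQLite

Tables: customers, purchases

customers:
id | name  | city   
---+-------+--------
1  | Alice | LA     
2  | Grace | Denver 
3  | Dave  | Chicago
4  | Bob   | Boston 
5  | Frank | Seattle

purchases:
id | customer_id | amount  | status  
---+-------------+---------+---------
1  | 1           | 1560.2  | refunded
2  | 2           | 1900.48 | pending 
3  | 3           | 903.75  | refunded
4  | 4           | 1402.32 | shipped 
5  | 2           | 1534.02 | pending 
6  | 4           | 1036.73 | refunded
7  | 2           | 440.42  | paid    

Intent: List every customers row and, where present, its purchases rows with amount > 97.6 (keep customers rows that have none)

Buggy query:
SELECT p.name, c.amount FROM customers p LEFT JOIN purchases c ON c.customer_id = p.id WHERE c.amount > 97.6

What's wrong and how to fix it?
Bug: A WHERE condition on the right-hand table after LEFT JOIN drops unmatched parents

Fix: Put 'c.amount > 97.6' in the JOIN's ON clause instead of WHERE

Corrected query:
SELECT p.name, c.amount FROM customers p LEFT JOIN purchases c ON c.customer_id = p.id AND c.amount > 97.6

Result:
name  | amount 
------+--------
Alice | 1560.2 
Grace | 440.42 
Grace | 1534.02
Grace | 1900.48
Dave  | 903.75 
Bob   | 1036.73
Bob   | 1402.32
Frank | NULL   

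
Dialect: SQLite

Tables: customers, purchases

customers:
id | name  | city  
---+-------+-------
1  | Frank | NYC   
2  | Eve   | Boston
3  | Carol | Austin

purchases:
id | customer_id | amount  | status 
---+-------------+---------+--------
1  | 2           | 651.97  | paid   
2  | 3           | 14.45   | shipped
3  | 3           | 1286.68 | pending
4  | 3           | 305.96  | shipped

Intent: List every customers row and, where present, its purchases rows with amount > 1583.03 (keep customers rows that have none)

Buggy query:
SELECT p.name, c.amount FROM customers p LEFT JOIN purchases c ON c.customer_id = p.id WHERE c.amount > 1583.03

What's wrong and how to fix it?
Bug: Filtering c.amount in WHERE discards the NULL rows produced by LEFT JOIN, turning it into an inner join

Fix: Move the right-table condition into the ON clause so unmatched parents are kept

Corrected query:
SELECT p.name, c.amount FROM customers p LEFT JOIN purchases c ON c.customer_id = p.id AND c.amount > 1583.03

Result:
name  | amount
------+-------
Frank | NULL  
Eve   | NULL  
Carol | NULL  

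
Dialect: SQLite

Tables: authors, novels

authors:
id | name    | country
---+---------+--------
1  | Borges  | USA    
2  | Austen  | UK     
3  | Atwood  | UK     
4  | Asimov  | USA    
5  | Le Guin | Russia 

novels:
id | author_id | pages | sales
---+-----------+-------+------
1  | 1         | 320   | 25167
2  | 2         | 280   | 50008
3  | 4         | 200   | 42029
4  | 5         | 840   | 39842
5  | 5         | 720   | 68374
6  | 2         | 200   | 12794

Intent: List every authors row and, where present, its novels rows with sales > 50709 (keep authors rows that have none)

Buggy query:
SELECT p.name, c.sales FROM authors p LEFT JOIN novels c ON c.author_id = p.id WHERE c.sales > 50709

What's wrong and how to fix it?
Bug: Filtering c.sales in WHERE discards the NULL rows produced by LEFT JOIN, turning it into an inner join

Fix: Put 'c.sales > 50709' in the JOIN's ON clause instead of WHERE

Corrected query:
SELECT p.name, c.sales FROM authors p LEFT JOIN novels c ON c.author_id = p.id AND c.sales > 50709

Result:
name    | sales
--------+------
Borges  | NULL 
Austen  | NULL 
Atwood  | NULL 
Asimov  | NULL 
Le Guin | 68374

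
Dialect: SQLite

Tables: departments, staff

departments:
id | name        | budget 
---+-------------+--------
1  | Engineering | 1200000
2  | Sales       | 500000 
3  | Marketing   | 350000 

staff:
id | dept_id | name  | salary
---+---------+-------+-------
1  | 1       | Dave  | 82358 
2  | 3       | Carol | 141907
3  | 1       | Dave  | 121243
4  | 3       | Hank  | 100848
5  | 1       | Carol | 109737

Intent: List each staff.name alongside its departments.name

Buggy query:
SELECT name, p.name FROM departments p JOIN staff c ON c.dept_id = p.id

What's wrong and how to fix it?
Bug: 'name' exists in both joined tables, so the database can't tell which one is meant

Fix: Qualify the column with its table alias (c.name)

Corrected query:
SELECT c.name, p.name FROM departments p JOIN staff c ON c.dept_id = p.id

Result:
name  | name       
------+------------
Dave  | Engineering
Carol | Marketing  
Dave  | Engineering
Hank  | Marketing  
Carol | Engineering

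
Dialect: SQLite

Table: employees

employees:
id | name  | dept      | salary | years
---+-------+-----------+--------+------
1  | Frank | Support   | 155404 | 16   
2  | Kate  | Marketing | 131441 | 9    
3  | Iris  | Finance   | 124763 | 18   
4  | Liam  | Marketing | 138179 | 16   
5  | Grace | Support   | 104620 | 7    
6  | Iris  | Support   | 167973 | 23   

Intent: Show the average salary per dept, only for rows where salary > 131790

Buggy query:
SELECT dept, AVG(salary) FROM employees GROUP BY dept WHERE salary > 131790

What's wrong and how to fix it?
Bug: Row-level WHERE must come before GROUP BY in the clause order

Fix: Move the WHERE clause before GROUP BY

Corrected query:
SELECT dept, AVG(salary) FROM employees WHERE salary > 131790 GROUP BY dept

Result:
dept      | AVG(salary)
----------+------------
Marketing | 138179     
Support   | 161688.5   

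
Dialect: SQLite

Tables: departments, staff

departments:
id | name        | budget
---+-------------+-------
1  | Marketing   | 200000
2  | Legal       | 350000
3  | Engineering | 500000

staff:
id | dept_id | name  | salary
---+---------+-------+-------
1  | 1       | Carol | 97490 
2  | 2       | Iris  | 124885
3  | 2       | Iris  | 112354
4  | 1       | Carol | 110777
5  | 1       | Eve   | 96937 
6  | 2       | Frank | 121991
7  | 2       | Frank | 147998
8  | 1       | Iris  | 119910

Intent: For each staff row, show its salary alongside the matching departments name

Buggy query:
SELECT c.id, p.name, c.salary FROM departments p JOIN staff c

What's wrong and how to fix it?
Bug: JOIN with no ON clause produces a cartesian product; every staff row pairs with every departments row

Fix: Specify the join condition linking the foreign key to the parent id

Corrected query:
SELECT c.id, p.name, c.salary FROM departments p JOIN staff c ON c.dept_id = p.id

Result:
id | name      | salary
---+-----------+-------
1  | Marketing | 97490 
2  | Legal     | 124885
3  | Legal     | 112354
4  | Marketing | 110777
5  | Marketing | 96937 
6  | Legal     | 121991
7  | Legal     | 147998
8  | Marketing | 119910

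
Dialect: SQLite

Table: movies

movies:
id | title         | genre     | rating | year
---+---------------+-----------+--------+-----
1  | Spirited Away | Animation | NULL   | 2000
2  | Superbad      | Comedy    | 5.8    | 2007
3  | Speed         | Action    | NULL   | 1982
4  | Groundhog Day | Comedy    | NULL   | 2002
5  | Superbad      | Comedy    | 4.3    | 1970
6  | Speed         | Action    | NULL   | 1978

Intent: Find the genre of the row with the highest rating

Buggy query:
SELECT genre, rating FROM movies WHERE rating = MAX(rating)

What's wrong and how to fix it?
Bug: MAX(rating) is an aggregate and cannot be used directly in WHERE

Fix: Use a subquery: WHERE rating = (SELECT MAX(rating) FROM movies)

Corrected query:
SELECT genre, rating FROM movies WHERE rating = (SELECT MAX(rating) FROM movies)

Result:
genre  | rating
-------+-------
Comedy | 5.8   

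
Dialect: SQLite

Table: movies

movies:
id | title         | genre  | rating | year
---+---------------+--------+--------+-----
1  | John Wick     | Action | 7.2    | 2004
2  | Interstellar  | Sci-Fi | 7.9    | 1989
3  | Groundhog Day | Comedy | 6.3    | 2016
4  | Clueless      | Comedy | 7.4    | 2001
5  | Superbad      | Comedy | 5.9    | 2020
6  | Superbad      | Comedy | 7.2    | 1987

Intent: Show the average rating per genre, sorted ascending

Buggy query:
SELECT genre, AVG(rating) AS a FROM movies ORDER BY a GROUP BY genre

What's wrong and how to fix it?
Bug: ORDER BY appears before GROUP BY; SQL clause order requires GROUP BY first

Fix: Reorder: SELECT … FROM … GROUP BY … ORDER BY …

Corrected query:
SELECT genre, AVG(rating) AS a FROM movies GROUP BY genre ORDER BY a

Result:
genre  | a  
-------+----
Comedy | 6.7
Action | 7.2
Sci-Fi | 7.9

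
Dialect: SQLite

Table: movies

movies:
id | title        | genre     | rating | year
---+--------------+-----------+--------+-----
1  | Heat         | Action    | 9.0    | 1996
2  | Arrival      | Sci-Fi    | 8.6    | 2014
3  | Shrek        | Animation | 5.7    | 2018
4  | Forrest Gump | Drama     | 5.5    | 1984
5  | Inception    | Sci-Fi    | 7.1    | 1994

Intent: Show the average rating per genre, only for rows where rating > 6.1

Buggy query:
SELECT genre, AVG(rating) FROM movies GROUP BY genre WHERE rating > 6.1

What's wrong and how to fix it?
Bug: Row-level WHERE must come before GROUP BY in the clause order

Fix: Place WHERE between FROM and GROUP BY

Corrected query:
SELECT genre, AVG(rating) FROM movies WHERE rating > 6.1 GROUP BY genre

Result:
genre  | AVG(rating)
-------+------------
Action | 9          
Sci-Fi | 7.85       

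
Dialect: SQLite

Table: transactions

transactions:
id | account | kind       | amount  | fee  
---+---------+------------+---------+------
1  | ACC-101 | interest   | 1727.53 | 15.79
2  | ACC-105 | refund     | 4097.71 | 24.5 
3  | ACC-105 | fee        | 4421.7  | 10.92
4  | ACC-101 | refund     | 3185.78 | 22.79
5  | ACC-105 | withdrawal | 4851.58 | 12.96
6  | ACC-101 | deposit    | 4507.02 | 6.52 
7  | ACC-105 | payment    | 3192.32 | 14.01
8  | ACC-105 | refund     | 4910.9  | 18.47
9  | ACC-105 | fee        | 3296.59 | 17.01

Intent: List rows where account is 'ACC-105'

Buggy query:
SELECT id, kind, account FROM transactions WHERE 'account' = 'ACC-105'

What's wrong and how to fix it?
Bug: Single quotes denote string literals in SQL; the column name is being compared as a constant string

Fix: Remove the quotes around the column name (or use double quotes for an identifier)

Corrected query:
SELECT id, kind, account FROM transactions WHERE account = 'ACC-105'

Result:
id | kind       | account
---+------------+--------
2  | refund     | ACC-105
3  | fee        | ACC-105
5  | withdrawal | ACC-105
7  | payment    | ACC-105
8  | refund     | ACC-105
9  | fee        | ACC-105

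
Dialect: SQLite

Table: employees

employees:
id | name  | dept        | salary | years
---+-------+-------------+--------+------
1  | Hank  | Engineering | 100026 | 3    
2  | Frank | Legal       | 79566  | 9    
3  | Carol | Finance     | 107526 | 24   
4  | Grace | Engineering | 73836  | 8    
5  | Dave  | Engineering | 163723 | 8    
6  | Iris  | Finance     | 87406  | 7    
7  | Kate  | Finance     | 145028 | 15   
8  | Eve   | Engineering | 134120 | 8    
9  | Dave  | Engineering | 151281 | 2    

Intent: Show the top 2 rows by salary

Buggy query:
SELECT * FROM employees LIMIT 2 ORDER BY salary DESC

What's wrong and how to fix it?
Bug: LIMIT must come after ORDER BY

Fix: Sort with ORDER BY, then apply LIMIT

Corrected query:
SELECT * FROM employees ORDER BY salary DESC LIMIT 2

Result:
id | name | dept        | salary | years
---+------+-------------+--------+------
5  | Dave | Engineering | 163723 | 8    
9  | Dave | Engineering | 151281 | 2    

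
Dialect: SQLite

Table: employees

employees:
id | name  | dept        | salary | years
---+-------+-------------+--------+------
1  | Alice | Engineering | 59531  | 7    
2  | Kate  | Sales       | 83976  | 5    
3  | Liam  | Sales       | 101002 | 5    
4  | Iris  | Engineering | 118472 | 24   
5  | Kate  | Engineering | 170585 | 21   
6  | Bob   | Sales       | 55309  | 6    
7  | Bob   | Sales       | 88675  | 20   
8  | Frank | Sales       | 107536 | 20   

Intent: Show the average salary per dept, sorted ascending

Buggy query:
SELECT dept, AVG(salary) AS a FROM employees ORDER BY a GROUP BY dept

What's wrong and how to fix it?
Bug: ORDER BY appears before GROUP BY; SQL clause order requires GROUP BY first

Fix: Move ORDER BY to the end, after GROUP BY

Corrected query:
SELECT dept, AVG(salary) AS a FROM employees GROUP BY dept ORDER BY a

Result:
dept        | a      
------------+--------
Sales       | 87299.6
Engineering | 116196 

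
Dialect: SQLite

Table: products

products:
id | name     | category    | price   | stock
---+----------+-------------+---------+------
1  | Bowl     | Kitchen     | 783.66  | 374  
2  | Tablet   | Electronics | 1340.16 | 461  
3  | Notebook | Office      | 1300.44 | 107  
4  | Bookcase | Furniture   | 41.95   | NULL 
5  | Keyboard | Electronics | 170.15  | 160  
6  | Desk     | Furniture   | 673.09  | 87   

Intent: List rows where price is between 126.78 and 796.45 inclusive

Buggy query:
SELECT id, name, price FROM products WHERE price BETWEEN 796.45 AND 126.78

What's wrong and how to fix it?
Bug: BETWEEN expects the lower bound first; with 796.45 AND 126.78 the range is empty

Fix: Swap the bounds so the smaller value comes first

Corrected query:
SELECT id, name, price FROM products WHERE price BETWEEN 126.78 AND 796.45

Result:
id | name     | price 
---+----------+-------
1  | Bowl     | 783.66
5  | Keyboard | 170.15
6  | Desk     | 673.09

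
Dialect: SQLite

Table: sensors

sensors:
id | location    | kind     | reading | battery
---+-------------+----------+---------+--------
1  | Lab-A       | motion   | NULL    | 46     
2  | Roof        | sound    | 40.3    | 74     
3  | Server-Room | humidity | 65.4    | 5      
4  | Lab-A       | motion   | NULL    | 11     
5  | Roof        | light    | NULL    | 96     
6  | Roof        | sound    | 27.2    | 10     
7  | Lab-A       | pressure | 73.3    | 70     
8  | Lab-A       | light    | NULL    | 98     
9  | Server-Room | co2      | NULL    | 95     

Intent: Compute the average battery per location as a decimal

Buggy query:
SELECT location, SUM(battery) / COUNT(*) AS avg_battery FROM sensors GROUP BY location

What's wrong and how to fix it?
Bug: Both operands are integers, so '/' performs integer division and truncates

Fix: Cast one side to REAL so the division keeps the fractional part

Corrected query:
SELECT location, SUM(battery) * 1.0 / COUNT(*) AS avg_battery FROM sensors GROUP BY location

Result:
location    | avg_battery
------------+------------
Lab-A       | 56.25      
Roof        | 60         
Server-Room | 50         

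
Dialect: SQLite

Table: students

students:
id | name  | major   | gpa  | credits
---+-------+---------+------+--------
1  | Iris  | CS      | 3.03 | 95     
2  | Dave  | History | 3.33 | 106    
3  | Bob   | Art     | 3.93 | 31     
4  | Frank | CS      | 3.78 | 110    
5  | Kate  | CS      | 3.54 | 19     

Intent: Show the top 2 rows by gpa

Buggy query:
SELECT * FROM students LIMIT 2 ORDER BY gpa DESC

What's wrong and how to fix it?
Bug: ORDER BY cannot follow LIMIT; LIMIT is the final clause

Fix: Swap the clauses: ORDER BY first, then LIMIT

Corrected query:
SELECT * FROM students ORDER BY gpa DESC LIMIT 2

Result:
id | name  | major | gpa  | credits
---+-------+-------+------+--------
3  | Bob   | Art   | 3.93 | 31     
4  | Frank | CS    | 3.78 | 110    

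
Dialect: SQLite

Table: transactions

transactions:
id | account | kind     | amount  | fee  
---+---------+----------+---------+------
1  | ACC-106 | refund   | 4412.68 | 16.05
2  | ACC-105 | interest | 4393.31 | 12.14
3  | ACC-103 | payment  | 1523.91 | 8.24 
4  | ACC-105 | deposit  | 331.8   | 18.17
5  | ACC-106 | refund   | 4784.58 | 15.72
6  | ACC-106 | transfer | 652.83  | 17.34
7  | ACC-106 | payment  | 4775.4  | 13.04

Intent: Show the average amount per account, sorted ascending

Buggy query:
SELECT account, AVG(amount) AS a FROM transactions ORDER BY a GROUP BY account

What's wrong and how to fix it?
Bug: GROUP BY must precede ORDER BY

Fix: Reorder: SELECT … FROM … GROUP BY … ORDER BY …

Corrected query:
SELECT account, AVG(amount) AS a FROM transactions GROUP BY account ORDER BY a

Result:
account | a        
--------+----------
ACC-103 | 1523.91  
ACC-105 | 2362.555 
ACC-106 | 3656.3725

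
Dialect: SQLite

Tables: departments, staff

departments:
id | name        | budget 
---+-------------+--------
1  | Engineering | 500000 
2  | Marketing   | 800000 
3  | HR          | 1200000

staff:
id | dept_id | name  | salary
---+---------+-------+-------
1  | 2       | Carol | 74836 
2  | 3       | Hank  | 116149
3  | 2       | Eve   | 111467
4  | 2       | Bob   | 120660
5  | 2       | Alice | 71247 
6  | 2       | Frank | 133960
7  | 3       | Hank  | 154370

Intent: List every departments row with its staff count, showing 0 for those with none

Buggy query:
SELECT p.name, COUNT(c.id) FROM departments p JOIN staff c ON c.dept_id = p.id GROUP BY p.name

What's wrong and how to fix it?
Bug: An inner join excludes parents with zero children

Fix: Use LEFT JOIN so parents without children still appear (COUNT(c.id) gives 0)

Corrected query:
SELECT p.name, COUNT(c.id) FROM departments p LEFT JOIN staff c ON c.dept_id = p.id GROUP BY p.name

Result:
name        | COUNT(c.id)
------------+------------
Engineering | 0          
HR          | 2          
Marketing   | 5          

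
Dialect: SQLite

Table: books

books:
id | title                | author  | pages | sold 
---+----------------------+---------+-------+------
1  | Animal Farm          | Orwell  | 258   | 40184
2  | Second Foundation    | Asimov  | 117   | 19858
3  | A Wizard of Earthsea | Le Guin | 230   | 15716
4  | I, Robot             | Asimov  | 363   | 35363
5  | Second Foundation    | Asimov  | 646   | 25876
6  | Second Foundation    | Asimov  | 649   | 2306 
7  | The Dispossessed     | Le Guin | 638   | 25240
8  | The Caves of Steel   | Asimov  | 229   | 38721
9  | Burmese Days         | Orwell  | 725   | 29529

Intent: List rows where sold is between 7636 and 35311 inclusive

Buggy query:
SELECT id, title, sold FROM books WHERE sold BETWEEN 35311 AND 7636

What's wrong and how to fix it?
Bug: The bounds are reversed; BETWEEN a AND b requires a <= b to match anything

Fix: Write BETWEEN 7636 AND 35311

Corrected query:
SELECT id, title, sold FROM books WHERE sold BETWEEN 7636 AND 35311

Result:
id | title                | sold 
---+----------------------+------
2  | Second Foundation    | 19858
3  | A Wizard of Earthsea | 15716
5  | Second Foundation    | 25876
7  | The Dispossessed     | 25240
9  | Burmese Days         | 29529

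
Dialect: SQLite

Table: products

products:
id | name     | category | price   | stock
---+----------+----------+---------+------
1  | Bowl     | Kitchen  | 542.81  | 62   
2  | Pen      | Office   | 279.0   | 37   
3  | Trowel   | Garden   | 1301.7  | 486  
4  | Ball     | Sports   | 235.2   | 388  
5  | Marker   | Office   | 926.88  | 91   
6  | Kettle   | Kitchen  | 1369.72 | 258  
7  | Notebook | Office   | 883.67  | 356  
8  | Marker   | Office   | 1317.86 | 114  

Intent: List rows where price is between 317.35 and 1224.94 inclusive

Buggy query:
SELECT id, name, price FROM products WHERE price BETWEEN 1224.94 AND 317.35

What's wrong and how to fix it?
Bug: BETWEEN expects the lower bound first; with 1224.94 AND 317.35 the range is empty

Fix: Write BETWEEN 317.35 AND 1224.94

Corrected query:
SELECT id, name, price FROM products WHERE price BETWEEN 317.35 AND 1224.94

Result:
id | name     | price 
---+----------+-------
1  | Bowl     | 542.81
5  | Marker   | 926.88
7  | Notebook | 883.67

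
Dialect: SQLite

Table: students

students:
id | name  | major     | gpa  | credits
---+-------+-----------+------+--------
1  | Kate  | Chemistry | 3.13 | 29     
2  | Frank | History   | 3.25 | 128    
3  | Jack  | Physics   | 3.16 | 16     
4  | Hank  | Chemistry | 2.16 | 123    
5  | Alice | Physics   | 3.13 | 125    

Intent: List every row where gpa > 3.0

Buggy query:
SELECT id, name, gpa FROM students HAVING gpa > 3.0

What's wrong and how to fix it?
Bug: HAVING filters the output of aggregation, but this query has no GROUP BY and no aggregate functions, so SQLite rejects it (HAVING clause on a non-aggregate query); the condition here is per row

Fix: Replace HAVING with WHERE since the condition applies to individual rows

Corrected query:
SELECT id, name, gpa FROM students WHERE gpa > 3.0

Result:
id | name  | gpa 
---+-------+-----
1  | Kate  | 3.13
2  | Frank | 3.25
3  | Jack  | 3.16
5  | Alice | 3.13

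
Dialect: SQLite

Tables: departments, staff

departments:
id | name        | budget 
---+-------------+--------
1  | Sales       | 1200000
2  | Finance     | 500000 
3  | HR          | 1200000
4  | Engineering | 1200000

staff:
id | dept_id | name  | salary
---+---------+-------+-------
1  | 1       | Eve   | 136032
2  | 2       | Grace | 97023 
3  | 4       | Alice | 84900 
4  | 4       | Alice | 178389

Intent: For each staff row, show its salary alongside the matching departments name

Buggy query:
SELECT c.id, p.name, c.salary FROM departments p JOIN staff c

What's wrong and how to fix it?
Bug: Missing join condition: each staff row is matched to all departments rows instead of just its own

Fix: Add ON c.dept_id = p.id to the JOIN

Corrected query:
SELECT c.id, p.name, c.salary FROM departments p JOIN staff c ON c.dept_id = p.id

Result:
id | name        | salary
---+-------------+-------
1  | Sales       | 136032
2  | Finance     | 97023 
3  | Engineering | 84900 
4  | Engineering | 178389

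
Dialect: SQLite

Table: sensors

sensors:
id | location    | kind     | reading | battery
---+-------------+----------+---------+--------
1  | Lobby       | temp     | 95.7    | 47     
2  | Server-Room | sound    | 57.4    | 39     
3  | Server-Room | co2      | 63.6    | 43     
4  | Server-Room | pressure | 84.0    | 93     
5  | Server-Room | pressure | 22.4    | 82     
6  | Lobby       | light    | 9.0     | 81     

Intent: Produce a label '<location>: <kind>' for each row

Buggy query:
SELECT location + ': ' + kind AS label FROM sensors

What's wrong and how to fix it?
Bug: SQLite uses || for string concatenation; + coerces text to numbers (yielding 0)

Fix: Replace + with || to concatenate text

Corrected query:
SELECT location || ': ' || kind AS label FROM sensors

Result:
label                
---------------------
Lobby: temp          
Server-Room: sound   
Server-Room: co2     
Server-Room: pressure
Server-Room: pressure
Lobby: light         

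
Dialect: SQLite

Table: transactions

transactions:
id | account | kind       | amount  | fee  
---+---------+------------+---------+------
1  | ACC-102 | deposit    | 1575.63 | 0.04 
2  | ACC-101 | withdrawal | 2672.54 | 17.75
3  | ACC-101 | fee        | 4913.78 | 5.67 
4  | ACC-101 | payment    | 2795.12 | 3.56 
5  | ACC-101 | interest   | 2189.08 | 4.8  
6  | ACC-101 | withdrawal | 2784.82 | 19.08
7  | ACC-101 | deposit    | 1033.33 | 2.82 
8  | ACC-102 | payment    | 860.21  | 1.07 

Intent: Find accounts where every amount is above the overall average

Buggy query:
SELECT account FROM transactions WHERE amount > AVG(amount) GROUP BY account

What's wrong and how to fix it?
Bug: AVG() is an aggregate; it can't sit directly in WHERE

Fix: Use a subquery for AVG and a HAVING MIN(...) filter so the condition holds for every row in the group

Corrected query:
SELECT account FROM transactions GROUP BY account HAVING MIN(amount) > (SELECT AVG(amount) FROM transactions)

Result:
(no rows)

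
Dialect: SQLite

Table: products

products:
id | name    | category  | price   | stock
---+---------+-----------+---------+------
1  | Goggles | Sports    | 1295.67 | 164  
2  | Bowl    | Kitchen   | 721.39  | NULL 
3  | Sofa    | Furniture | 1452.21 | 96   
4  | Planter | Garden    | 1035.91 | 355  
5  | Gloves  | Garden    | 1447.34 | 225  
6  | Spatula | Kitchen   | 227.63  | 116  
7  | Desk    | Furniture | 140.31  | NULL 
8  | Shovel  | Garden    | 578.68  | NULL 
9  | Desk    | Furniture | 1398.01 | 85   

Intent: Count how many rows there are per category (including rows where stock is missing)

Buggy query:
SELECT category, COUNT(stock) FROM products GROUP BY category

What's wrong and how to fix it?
Bug: COUNT(column) counts non-NULL values only; rows with NULL stock aren't counted

Fix: Use COUNT(*) to count all rows regardless of NULL

Corrected query:
SELECT category, COUNT(*) FROM products GROUP BY category

Result:
category  | COUNT(*)
----------+---------
Furniture | 3       
Garden    | 3       
Kitchen   | 2       
Sports    | 1       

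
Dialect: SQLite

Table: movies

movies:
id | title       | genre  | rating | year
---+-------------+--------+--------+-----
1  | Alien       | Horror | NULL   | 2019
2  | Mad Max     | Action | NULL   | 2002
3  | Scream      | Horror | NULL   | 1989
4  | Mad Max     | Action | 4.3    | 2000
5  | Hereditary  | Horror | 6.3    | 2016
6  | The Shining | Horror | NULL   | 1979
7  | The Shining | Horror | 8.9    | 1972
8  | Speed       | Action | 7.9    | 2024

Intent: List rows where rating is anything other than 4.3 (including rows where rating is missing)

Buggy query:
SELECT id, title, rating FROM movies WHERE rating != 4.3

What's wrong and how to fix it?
Bug: Inequality against NULL is unknown, not true; rows with NULL are dropped

Fix: Add an explicit OR rating IS NULL to include the missing-value rows

Corrected query:
SELECT id, title, rating FROM movies WHERE rating != 4.3 OR rating IS NULL

Result:
id | title       | rating
---+-------------+-------
1  | Alien       | NULL  
2  | Mad Max     | NULL  
3  | Scream      | NULL  
5  | Hereditary  | 6.3   
6  | The Shining | NULL  
7  | The Shining | 8.9   
8  | Speed       | 7.9   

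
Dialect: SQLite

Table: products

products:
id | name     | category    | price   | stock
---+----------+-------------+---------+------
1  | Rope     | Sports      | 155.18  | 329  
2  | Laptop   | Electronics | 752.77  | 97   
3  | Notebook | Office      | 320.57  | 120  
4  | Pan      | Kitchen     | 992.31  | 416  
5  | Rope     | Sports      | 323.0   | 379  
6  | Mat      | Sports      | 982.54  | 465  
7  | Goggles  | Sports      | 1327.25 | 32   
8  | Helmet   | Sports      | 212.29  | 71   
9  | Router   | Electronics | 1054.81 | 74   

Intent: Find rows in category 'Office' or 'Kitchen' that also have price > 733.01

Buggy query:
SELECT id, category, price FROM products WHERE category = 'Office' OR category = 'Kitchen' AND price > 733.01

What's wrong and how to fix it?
Bug: Without parentheses, AND is evaluated before OR, so the price filter only applies to the 'Kitchen' branch

Fix: Group the OR with parentheses (or use IN), then AND the threshold

Corrected query:
SELECT id, category, price FROM products WHERE (category = 'Office' OR category = 'Kitchen') AND price > 733.01

Result:
id | category | price 
---+----------+-------
4  | Kitchen  | 992.31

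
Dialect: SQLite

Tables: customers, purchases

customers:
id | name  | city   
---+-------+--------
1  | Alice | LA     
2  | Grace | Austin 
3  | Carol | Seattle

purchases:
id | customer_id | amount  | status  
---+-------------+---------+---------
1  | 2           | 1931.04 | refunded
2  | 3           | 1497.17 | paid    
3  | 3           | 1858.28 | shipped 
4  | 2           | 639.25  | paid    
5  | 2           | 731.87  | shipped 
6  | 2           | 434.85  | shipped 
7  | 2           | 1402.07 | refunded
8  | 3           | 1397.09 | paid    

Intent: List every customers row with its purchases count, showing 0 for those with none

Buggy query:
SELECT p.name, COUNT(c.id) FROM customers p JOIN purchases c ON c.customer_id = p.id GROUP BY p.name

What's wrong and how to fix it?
Bug: INNER JOIN drops customers rows that have no matching purchases rows

Fix: Use LEFT JOIN so parents without children still appear (COUNT(c.id) gives 0)

Corrected query:
SELECT p.name, COUNT(c.id) FROM customers p LEFT JOIN purchases c ON c.customer_id = p.id GROUP BY p.name

Result:
name  | COUNT(c.id)
------+------------
Alice | 0          
Carol | 3          
Grace | 5          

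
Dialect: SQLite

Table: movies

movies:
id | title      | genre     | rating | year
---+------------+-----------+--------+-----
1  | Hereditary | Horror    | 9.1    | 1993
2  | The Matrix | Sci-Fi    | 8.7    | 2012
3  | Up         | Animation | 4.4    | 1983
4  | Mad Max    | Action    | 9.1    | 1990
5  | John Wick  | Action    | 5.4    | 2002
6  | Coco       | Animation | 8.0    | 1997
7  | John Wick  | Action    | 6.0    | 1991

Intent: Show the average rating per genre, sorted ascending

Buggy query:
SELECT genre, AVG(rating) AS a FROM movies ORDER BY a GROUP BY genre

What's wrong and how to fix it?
Bug: GROUP BY must precede ORDER BY

Fix: Move ORDER BY to the end, after GROUP BY

Corrected query:
SELECT genre, AVG(rating) AS a FROM movies GROUP BY genre ORDER BY a

Result:
genre     | a       
----------+---------
Animation | 6.2     
Action    | 6.833333
Sci-Fi    | 8.7     
Horror    | 9.1     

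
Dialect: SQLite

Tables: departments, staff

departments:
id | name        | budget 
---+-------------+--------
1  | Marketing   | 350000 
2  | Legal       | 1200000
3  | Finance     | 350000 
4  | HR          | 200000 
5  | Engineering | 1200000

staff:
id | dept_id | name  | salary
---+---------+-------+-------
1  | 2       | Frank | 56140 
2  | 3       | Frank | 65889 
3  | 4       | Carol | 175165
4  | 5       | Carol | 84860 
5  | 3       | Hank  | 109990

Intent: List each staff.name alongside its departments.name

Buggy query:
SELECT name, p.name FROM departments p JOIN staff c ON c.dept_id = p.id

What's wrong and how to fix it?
Bug: 'name' exists in both joined tables, so the database can't tell which one is meant

Fix: Prefix ambiguous columns with the table alias

Corrected query:
SELECT c.name, p.name FROM departments p JOIN staff c ON c.dept_id = p.id

Result:
name  | name       
------+------------
Frank | Legal      
Frank | Finance    
Carol | HR         
Carol | Engineering
Hank  | Finance    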